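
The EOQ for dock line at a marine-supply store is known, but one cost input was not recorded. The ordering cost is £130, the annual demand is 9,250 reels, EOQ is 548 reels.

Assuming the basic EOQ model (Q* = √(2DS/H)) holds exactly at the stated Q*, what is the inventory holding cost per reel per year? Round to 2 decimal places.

£8.01

From Q* = √(2DS/H) ⇒ Q*² = 2DS/H.
H = 2DS / Q² = 2 × 9,250 × 130 / 548² = 8.0086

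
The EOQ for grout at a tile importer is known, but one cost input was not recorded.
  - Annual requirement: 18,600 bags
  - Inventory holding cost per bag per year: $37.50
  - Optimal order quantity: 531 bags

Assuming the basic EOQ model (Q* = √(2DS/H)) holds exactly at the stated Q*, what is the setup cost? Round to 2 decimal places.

$284.23

From Q* = √(2DS/H) ⇒ Q*² = 2DS/H.
S = Q²H / (2D) = 531² × 37.5 / (2 × 18,600) = 284.2349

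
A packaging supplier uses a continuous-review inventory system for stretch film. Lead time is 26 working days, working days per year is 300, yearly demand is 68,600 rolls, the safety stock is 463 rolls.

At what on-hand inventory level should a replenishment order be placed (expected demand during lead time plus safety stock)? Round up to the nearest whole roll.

Daily demand d = 68,600 / 300 = 228.667 rolls/day
Demand during lead time = 228.667 × 26 = 5,945.33
Reorder point = 5,945.33 + 463 = 6,408.33 → round up

6,409 rolls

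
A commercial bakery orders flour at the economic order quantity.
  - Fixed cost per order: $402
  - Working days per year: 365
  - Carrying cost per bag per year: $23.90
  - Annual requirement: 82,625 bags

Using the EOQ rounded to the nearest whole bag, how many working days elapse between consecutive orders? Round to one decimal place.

Q* = √(2·D·S / H) = √(2·82,625·402 / 23.9) = √2,779,518.8 ≈ 1,667.19 → Q = 1,667 bags
T = Q/D × 365 days = 1,667/82,625 × 365 = 7.364 days

7.4 days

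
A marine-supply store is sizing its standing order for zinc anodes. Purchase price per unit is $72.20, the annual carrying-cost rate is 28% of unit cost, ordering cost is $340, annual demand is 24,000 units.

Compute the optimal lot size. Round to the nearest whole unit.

Carrying cost H = $72.2 × 28% = $20.2160/unit/yr
EOQ = √(2DS/H) = √(2 × 24,000 × 340 / 20.216)
    = √(807,281.36) ≈ 898.49

898 units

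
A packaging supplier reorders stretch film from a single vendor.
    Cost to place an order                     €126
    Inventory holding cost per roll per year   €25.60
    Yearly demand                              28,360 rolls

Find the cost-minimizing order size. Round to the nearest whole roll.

2DS/H = 2·28,360·126/25.6 = 279,168.75
EOQ = √279,168.75 ≈ 528.36

528 rolls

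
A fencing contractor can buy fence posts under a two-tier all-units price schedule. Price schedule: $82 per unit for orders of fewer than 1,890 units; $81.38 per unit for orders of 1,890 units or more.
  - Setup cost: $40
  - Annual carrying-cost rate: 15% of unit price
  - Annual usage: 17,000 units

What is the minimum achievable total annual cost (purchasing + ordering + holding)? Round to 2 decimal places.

H₁ = 15%×$82 = $12.3000;  H₂ = 15%×$81.38 = $12.2070
EOQ₁ = √(2×17,000×40/12.3000) = 332.52  (< 1,890, feasible at tier 1)
EOQ₂ = √(2×17,000×40/12.2070) = 333.78  (< 1,890 → use Q = 1,890 at tier-2 price)
TC(tier 1 (EOQ₁), Q≈332.5) = $1,398,089.99
TC(tier 2, Q≈1,890.0) = $1,395,355.40
Minimum at tier 2: $1,395,355.40

$1,395,355.40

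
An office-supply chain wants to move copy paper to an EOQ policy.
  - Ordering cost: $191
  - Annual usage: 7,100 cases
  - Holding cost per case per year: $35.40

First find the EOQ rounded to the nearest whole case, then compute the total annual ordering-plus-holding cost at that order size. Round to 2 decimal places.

$9,798.57

Q* = √(2·D·S / H) = √(2·7,100·191 / 35.4) = √76,615.8 ≈ 276.80 → Q = 277 cases
Ordering: D/Q × S = 7,100/277 × $191 = $4,895.67
Holding:  Q/2 × H = 277/2 × $35.4 = $4,902.90
Total = $4,895.67 + $4,902.90 = $9,798.57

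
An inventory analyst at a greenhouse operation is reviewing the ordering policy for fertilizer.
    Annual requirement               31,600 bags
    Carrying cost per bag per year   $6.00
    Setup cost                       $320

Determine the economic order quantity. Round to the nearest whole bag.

1,836 bags

Q* = √(2·D·S / H) = √(2·31,600·320 / 6) = √3,370,666.7 ≈ 1,835.94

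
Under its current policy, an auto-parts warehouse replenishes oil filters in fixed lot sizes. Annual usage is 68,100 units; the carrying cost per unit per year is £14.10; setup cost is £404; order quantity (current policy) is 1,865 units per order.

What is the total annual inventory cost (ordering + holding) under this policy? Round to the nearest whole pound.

£27,900

Orders/yr = 68,100/1,865 = 36.515; ordering cost = 36.515 × £404 = £14,751.96
Average inventory = 1,865/2 = 932.5; holding cost = 932.5 × £14.1 = £13,148.25
Total = £14,751.96 + £13,148.25 = £27,900.21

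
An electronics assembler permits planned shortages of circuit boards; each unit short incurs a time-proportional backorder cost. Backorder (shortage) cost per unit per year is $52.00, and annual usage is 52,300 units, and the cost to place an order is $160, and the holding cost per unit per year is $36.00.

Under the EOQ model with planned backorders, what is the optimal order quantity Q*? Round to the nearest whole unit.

887 units

Q* = √(2DS/H) · √((H + b)/b)
   = √(2 × 52,300 × 160 / 36) · √((36 + 52) / 52)
   = 681.828 × 1.3009 ≈ 886.98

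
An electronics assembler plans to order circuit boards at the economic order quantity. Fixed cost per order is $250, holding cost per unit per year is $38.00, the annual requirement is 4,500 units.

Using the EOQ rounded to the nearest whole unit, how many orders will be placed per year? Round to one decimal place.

18.5 orders per year

Q* = √(2·D·S / H) = √(2·4,500·250 / 38) = √59,210.5 ≈ 243.33 → Q = 243
N = D/Q = 4,500/243 ≈ 18.519 orders/yr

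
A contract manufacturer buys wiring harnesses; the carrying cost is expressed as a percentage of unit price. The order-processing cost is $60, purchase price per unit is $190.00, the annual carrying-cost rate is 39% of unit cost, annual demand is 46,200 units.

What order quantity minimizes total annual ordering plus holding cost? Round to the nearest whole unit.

274 units

Holding cost per unit per year: H = 39% × $190 = $74.1000
2DS/H = 2·46,200·60/74.1 = 74,817.81
EOQ = √74,817.81 ≈ 273.53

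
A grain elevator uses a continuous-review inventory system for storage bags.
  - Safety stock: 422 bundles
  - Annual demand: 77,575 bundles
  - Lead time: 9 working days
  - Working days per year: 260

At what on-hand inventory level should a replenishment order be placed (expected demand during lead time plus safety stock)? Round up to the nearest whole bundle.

Daily demand d = 77,575 / 260 = 298.365 bundles/day
Demand during lead time = 298.365 × 9 = 2,685.29
Reorder point = 2,685.29 + 422 = 3,107.29 → round up

3,108 bundles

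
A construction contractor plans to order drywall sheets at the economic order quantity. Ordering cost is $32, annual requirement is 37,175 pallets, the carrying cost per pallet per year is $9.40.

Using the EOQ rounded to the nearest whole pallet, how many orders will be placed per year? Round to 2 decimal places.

73.91 orders per year

Optimal lot size Q* = (2 × 37,175 × $32 / $9.4)^½ ≈ 503.10 → Q = 503
N = D/Q = 37,175/503 ≈ 73.907 orders/yr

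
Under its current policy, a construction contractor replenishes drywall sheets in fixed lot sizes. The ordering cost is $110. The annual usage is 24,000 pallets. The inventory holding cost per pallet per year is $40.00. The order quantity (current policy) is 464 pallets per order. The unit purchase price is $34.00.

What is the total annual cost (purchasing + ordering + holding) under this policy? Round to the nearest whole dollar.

$830,970

Orders/yr = 24,000/464 = 51.724; ordering cost = 51.724 × $110 = $5,689.66
Average inventory = 464/2 = 232; holding cost = 232 × $40 = $9,280.00
Purchase cost = D·C = 24,000 × 34 = $816,000.00
Total = $5,689.66 + $9,280.00 + $816,000.00 = $830,969.66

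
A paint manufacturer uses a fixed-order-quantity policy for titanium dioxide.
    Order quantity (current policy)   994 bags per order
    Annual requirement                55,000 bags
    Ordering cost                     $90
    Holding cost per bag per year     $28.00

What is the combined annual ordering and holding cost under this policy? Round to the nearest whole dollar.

Ordering: D/Q × S = 55,000/994 × $90 = $4,979.88
Holding:  Q/2 × H = 994/2 × $28 = $13,916.00
Total = $4,979.88 + $13,916.00 = $18,895.88

$18,896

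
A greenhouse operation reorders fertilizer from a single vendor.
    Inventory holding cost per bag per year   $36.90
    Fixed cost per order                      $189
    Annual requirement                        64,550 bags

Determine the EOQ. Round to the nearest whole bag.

EOQ = √(2DS/H) = √(2 × 64,550 × 189 / 36.9)
    = √(661,243.90) ≈ 813.17

813 bags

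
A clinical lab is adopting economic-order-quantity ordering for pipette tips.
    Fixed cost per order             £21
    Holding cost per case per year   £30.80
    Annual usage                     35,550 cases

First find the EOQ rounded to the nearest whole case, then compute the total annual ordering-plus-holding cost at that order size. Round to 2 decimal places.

£6,781.41

Q* = √(2·D·S / H) = √(2·35,550·21 / 30.8) = √48,477.3 ≈ 220.18 → Q = 220 cases
Orders/yr = 35,550/220 = 161.591; ordering cost = 161.591 × £21 = £3,393.41
Average inventory = 220/2 = 110; holding cost = 110 × £30.8 = £3,388.00
Total = £3,393.41 + £3,388.00 = £6,781.41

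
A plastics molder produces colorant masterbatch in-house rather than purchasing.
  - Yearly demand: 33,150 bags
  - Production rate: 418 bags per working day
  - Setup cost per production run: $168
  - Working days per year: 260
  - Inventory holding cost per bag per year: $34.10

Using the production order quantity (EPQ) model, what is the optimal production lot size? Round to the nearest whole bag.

686 bags

d = 33,150/260 = 127.5000 bags/day;  effective holding cost H(1 − d/p) = 34.1·(1 − 127.5000/418) = 23.69868
Q* = √(2DS / H_eff) = √(2·33,150·168 / 23.69868) ≈ 685.57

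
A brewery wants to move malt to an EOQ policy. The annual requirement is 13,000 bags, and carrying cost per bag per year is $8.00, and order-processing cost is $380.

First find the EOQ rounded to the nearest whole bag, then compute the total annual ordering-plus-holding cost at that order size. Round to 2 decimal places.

$8,890.44

Q* = √(2·D·S / H) = √(2·13,000·380 / 8) = √1,235,000.0 ≈ 1,111.31 → Q = 1,111 bags
Ordering: D/Q × S = 13,000/1,111 × $380 = $4,446.44
Holding:  Q/2 × H = 1,111/2 × $8 = $4,444.00
Total = $4,446.44 + $4,444.00 = $8,890.44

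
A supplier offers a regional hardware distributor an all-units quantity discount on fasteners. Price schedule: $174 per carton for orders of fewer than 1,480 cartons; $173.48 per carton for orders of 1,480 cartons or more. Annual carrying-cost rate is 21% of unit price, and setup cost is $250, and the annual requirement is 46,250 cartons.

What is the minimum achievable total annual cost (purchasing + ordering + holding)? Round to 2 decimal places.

$8,058,221.29

H₁ = 21%×$174 = $36.5400;  H₂ = 21%×$173.48 = $36.4308
EOQ₁ = √(2×46,250×250/36.5400) = 795.53  (< 1,480, feasible at tier 1)
EOQ₂ = √(2×46,250×250/36.4308) = 796.72  (< 1,480 → use Q = 1,480 at tier-2 price)
TC(tier 1 (EOQ₁), Q≈795.5) = $8,076,568.67
TC(tier 2, Q≈1,480.0) = $8,058,221.29
Minimum at tier 2: $8,058,221.29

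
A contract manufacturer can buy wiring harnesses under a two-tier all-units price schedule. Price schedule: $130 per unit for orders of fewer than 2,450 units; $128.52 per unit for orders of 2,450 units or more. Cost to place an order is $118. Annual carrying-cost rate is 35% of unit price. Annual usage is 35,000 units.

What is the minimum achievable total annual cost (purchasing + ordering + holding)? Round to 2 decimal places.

$4,554,988.66

H₁ = 35%×$130 = $45.5000;  H₂ = 35%×$128.52 = $44.9820
EOQ₁ = √(2×35,000×118/45.5000) = 426.07  (< 2,450, feasible at tier 1)
EOQ₂ = √(2×35,000×118/44.9820) = 428.52  (< 2,450 → use Q = 2,450 at tier-2 price)
TC(tier 1 (EOQ₁), Q≈426.1) = $4,569,386.34
TC(tier 2, Q≈2,450.0) = $4,554,988.66
Minimum at tier 2: $4,554,988.66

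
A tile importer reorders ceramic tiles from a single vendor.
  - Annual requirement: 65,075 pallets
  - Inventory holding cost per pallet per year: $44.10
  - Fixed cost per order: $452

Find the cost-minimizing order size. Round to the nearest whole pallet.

Optimal lot size Q* = (2 × 65,075 × $452 / $44.1)^½ ≈ 1,154.97

1,155 pallets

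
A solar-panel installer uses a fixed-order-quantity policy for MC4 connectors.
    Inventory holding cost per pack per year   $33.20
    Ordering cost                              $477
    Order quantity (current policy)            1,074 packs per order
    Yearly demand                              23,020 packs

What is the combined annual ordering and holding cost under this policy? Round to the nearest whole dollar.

Annual ordering cost = (D/Q)·S = (23,020/1,074) × 477 = $10,223.97
Annual holding cost  = (Q/2)·H = (1,074/2) × 33.2 = $17,828.40
Total = $10,223.97 + $17,828.40 = $28,052.37

$28,052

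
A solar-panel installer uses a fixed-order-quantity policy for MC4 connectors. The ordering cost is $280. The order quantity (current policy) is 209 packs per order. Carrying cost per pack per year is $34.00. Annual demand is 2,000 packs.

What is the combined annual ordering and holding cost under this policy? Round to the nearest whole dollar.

$6,232

Orders/yr = 2,000/209 = 9.569; ordering cost = 9.569 × $280 = $2,679.43
Average inventory = 209/2 = 104.5; holding cost = 104.5 × $34 = $3,553.00
Total = $2,679.43 + $3,553.00 = $6,232.43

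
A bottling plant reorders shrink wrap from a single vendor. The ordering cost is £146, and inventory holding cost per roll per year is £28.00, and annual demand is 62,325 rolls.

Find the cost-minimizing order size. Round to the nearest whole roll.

2DS/H = 2·62,325·146/28 = 649,960.71
EOQ = √649,960.71 ≈ 806.20

806 rolls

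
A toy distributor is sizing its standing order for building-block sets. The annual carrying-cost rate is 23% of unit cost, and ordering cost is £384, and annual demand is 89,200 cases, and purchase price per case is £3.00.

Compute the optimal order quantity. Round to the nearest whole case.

9,964 cases

H = i·C = 0.23 × £3 = £0.6900 per case-year
EOQ = √(2DS/H) = √(2 × 89,200 × 384 / 0.69)
    = √(99,283,478.26) ≈ 9,964.11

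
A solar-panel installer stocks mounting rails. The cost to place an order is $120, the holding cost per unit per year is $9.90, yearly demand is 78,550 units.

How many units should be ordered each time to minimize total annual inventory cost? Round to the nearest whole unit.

Optimal lot size Q* = (2 × 78,550 × $120 / $9.9)^½ ≈ 1,379.94

1,380 units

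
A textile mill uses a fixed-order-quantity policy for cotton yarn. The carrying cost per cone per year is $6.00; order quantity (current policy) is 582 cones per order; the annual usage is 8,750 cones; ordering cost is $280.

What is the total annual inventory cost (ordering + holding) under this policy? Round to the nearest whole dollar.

Orders/yr = 8,750/582 = 15.034; ordering cost = 15.034 × $280 = $4,209.62
Average inventory = 582/2 = 291; holding cost = 291 × $6 = $1,746.00
Total = $4,209.62 + $1,746.00 = $5,955.62

$5,956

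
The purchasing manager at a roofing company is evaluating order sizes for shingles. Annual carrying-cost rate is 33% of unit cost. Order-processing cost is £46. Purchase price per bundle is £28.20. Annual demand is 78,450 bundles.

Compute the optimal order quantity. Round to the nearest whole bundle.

H = i·C = 0.33 × £28.2 = £9.3060 per bundle-year
Q* = √(2·D·S / H) = √(2·78,450·46 / 9.306) = √775,564.2 ≈ 880.66

881 bundles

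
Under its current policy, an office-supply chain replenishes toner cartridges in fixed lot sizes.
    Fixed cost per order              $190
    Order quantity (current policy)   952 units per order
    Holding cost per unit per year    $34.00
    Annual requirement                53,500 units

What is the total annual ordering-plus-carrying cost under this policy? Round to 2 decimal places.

$26,861.52

Annual ordering cost = (D/Q)·S = (53,500/952) × 190 = $10,677.52
Annual holding cost  = (Q/2)·H = (952/2) × 34 = $16,184.00
Total = $10,677.52 + $16,184.00 = $26,861.52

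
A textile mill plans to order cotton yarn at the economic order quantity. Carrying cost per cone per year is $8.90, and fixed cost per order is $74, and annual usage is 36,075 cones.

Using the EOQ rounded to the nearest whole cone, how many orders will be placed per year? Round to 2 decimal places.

Optimal lot size Q* = (2 × 36,075 × $74 / $8.9)^½ ≈ 774.53 → Q = 775
N = D/Q = 36,075/775 ≈ 46.548 orders/yr

46.55 orders per year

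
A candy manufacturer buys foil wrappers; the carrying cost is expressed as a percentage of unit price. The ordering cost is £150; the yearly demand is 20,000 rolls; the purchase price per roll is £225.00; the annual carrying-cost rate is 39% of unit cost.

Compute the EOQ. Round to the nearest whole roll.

261 rolls

H = i·C = 0.39 × £225 = £87.7500 per roll-year
EOQ = √(2DS/H) = √(2 × 20,000 × 150 / 87.75)
    = √(68,376.07) ≈ 261.49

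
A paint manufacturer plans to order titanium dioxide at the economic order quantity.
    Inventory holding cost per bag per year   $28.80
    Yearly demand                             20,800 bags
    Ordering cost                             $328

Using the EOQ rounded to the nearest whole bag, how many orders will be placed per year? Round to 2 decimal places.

EOQ = √(2DS/H) = √(2 × 20,800 × 328 / 28.8)
    = √(473,777.78) ≈ 688.32 → Q = 688
N = D/Q = 20,800/688 ≈ 30.233 orders/yr

30.23 orders per year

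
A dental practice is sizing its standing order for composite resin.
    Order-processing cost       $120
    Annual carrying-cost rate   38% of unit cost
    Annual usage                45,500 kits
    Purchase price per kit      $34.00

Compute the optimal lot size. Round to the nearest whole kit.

H = i·C = 0.38 × $34 = $12.9200 per kit-year
Optimal lot size Q* = (2 × 45,500 × $120 / $12.92)^½ ≈ 919.35

919 kits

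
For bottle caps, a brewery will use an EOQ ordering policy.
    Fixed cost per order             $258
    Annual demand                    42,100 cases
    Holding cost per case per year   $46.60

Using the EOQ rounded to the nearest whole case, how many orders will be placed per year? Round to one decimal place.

61.6 orders per year

EOQ = √(2DS/H) = √(2 × 42,100 × 258 / 46.6)
    = √(466,171.67) ≈ 682.77 → Q = 683
Orders per year = D/Q = 42,100 / 683 = 61.640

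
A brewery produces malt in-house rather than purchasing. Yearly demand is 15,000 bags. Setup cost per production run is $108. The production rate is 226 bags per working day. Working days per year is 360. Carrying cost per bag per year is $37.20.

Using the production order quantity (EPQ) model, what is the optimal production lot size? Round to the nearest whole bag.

Daily demand d = 15,000/360 = 41.667; p = 226; 1 − d/p = 0.81563
EPQ = √(2DS / (H(1 − d/p)))
    = √(2 × 15,000 × 108 / (37.2 × 0.81563)) ≈ 326.78

327 bags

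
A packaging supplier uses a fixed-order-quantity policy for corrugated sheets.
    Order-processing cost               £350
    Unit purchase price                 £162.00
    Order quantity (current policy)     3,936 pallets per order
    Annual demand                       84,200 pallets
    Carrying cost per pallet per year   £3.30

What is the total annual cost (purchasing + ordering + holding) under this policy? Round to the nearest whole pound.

Annual ordering cost = (D/Q)·S = (84,200/3,936) × 350 = £7,487.30
Annual holding cost  = (Q/2)·H = (3,936/2) × 3.3 = £6,494.40
Purchase cost = D·C = 84,200 × 162 = £13,640,400.00
Total = £7,487.30 + £6,494.40 + £13,640,400.00 = £13,654,381.70

£13,654,382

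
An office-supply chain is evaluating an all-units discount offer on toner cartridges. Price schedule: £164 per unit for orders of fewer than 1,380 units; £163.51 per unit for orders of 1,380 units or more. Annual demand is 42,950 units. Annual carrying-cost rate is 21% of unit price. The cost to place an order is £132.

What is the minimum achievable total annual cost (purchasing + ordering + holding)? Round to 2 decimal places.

£7,050,555.36

H₁ = 21%×£164 = £34.4400;  H₂ = 21%×£163.51 = £34.3371
EOQ₁ = √(2×42,950×132/34.4400) = 573.79  (< 1,380, feasible at tier 1)
EOQ₂ = √(2×42,950×132/34.3371) = 574.65  (< 1,380 → use Q = 1,380 at tier-2 price)
TC(tier 1 (EOQ₁), Q≈573.8) = £7,063,561.28
TC(tier 2, Q≈1,380.0) = £7,050,555.36
Minimum at tier 2: £7,050,555.36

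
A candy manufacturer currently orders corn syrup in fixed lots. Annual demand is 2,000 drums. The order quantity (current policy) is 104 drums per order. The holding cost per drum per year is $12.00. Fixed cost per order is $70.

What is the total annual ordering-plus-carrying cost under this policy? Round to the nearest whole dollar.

$1,970

Annual ordering cost = (D/Q)·S = (2,000/104) × 70 = $1,346.15
Annual holding cost  = (Q/2)·H = (104/2) × 12 = $624.00
Total = $1,346.15 + $624.00 = $1,970.15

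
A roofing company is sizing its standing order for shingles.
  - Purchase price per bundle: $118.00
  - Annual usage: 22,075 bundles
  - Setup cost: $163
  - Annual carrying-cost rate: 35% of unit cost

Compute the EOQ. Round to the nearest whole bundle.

417 bundles

H = i·C = 0.35 × $118 = $41.3000 per bundle-year
2DS/H = 2·22,075·163/41.3 = 174,248.18
EOQ = √174,248.18 ≈ 417.43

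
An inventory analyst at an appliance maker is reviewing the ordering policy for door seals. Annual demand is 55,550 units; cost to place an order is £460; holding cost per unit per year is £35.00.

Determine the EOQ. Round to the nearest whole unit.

Q* = √(2·D·S / H) = √(2·55,550·460 / 35) = √1,460,171.4 ≈ 1,208.38

1,208 units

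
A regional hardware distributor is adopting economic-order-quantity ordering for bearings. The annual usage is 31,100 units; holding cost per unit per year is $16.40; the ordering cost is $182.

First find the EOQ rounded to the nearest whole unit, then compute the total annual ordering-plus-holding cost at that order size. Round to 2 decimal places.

Q* = √(2·D·S / H) = √(2·31,100·182 / 16.4) = √690,268.3 ≈ 830.82 → Q = 831 units
Orders/yr = 31,100/831 = 37.425; ordering cost = 37.425 × $182 = $6,811.31
Average inventory = 831/2 = 415.5; holding cost = 415.5 × $16.4 = $6,814.20
Total = $6,811.31 + $6,814.20 = $13,625.51

$13,625.51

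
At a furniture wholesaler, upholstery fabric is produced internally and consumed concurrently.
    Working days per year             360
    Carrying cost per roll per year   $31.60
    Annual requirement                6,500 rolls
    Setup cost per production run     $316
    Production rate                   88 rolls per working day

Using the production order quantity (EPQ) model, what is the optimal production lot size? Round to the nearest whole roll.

d = 6,500/360 = 18.0556 rolls/day;  effective holding cost H(1 − d/p) = 31.6·(1 − 18.0556/88) = 25.11641
Q* = √(2DS / H_eff) = √(2·6,500·316 / 25.11641) ≈ 404.42

404 rolls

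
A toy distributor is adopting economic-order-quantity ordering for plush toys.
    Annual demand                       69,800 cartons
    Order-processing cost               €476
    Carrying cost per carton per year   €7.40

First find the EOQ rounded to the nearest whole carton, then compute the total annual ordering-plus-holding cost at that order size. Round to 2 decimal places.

€22,174.92

EOQ = √(2DS/H) = √(2 × 69,800 × 476 / 7.4)
    = √(8,979,675.68) ≈ 2,996.61 → Q = 2,997 cartons
Ordering: D/Q × S = 69,800/2,997 × €476 = €11,086.02
Holding:  Q/2 × H = 2,997/2 × €7.4 = €11,088.90
Total = €11,086.02 + €11,088.90 = €22,174.92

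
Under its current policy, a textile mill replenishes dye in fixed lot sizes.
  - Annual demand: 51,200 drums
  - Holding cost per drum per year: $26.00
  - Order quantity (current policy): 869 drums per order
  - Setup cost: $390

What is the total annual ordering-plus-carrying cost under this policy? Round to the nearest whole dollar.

Orders/yr = 51,200/869 = 58.918; ordering cost = 58.918 × $390 = $22,978.14
Average inventory = 869/2 = 434.5; holding cost = 434.5 × $26 = $11,297.00
Total = $22,978.14 + $11,297.00 = $34,275.14

$34,275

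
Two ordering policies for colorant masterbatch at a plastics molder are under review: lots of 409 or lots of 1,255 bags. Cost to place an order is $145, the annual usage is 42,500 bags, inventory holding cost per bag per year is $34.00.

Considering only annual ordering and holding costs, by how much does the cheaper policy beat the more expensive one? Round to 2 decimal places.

For each Q, cost = (D/Q)·S + (Q/2)·H.
TC(409) = (42,500/409)×145 + (409/2)×34 = $22,020.24
TC(1,255) = (42,500/1,255)×145 + (1,255/2)×34 = $26,245.36
Lots of 409 are cheaper by $4,225.12.

$4,225.12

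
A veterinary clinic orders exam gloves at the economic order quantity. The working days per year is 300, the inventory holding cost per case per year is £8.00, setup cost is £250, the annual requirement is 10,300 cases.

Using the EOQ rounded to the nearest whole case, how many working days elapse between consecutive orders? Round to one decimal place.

23.4 days

2DS/H = 2·10,300·250/8 = 643,750.00
EOQ = √643,750.00 ≈ 802.34 → Q = 802 cases
T = Q/D × 300 days = 802/10,300 × 300 = 23.359 days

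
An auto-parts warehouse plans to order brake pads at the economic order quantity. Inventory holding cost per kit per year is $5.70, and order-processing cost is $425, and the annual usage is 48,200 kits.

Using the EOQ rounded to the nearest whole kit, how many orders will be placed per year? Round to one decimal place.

EOQ = √(2DS/H) = √(2 × 48,200 × 425 / 5.7)
    = √(7,187,719.30) ≈ 2,680.99 → Q = 2,681
N = D/Q = 48,200/2,681 ≈ 17.978 orders/yr

18.0 orders per year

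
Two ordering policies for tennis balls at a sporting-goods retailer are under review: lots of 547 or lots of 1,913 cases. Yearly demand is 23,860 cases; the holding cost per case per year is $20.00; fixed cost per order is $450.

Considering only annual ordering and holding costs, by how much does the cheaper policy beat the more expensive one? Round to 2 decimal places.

TC(Q) = (D/Q)S + (Q/2)H
TC(547) = (23,860/547)×450 + (547/2)×20 = $25,098.88
TC(1,913) = (23,860/1,913)×450 + (1,913/2)×20 = $24,742.65
Cheaper: Q = 1,913.  Difference = $356.23

$356.23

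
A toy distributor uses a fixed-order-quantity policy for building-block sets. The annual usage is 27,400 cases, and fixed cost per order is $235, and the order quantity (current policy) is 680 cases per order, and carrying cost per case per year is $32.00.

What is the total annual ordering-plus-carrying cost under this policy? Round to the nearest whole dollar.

Orders/yr = 27,400/680 = 40.294; ordering cost = 40.294 × $235 = $9,469.12
Average inventory = 680/2 = 340; holding cost = 340 × $32 = $10,880.00
Total = $9,469.12 + $10,880.00 = $20,349.12

$20,349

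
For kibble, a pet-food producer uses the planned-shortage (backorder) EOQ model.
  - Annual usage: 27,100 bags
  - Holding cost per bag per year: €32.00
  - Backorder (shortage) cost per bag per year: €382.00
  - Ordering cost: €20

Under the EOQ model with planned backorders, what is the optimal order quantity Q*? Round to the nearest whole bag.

Q* = √(2DS/H) · √((H + b)/b)
   = √(2 × 27,100 × 20 / 32) · √((32 + 382) / 382)
   = 184.052 × 1.0410 ≈ 191.61

192 bags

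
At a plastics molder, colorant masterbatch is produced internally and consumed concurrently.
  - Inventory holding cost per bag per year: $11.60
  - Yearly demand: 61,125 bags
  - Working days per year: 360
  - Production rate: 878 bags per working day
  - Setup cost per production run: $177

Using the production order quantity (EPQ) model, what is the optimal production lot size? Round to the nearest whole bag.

d = 61,125/360 = 169.7917 bags/day;  effective holding cost H(1 − d/p) = 11.6·(1 − 169.7917/878) = 9.35674
Q* = √(2DS / H_eff) = √(2·61,125·177 / 9.35674) ≈ 1,520.72

1,521 bags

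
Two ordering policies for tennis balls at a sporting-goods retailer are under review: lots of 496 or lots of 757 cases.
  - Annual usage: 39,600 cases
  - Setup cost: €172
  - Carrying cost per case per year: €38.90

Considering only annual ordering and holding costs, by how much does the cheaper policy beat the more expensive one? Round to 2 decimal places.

For each Q, cost = (D/Q)·S + (Q/2)·H.
TC(496) = (39,600/496)×172 + (496/2)×38.9 = €23,379.46
TC(757) = (39,600/757)×172 + (757/2)×38.9 = €23,721.27
Cheaper: Q = 496.  Difference = €341.81

€341.81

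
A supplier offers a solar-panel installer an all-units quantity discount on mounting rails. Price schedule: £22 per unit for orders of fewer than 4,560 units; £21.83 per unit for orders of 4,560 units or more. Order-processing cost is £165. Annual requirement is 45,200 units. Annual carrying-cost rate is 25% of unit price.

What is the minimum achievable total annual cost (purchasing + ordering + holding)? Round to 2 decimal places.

£1,000,794.63

H₁ = 25%×£22 = £5.5000;  H₂ = 25%×£21.83 = £5.4575
EOQ₁ = √(2×45,200×165/5.5000) = 1,646.82  (< 4,560, feasible at tier 1)
EOQ₂ = √(2×45,200×165/5.4575) = 1,653.21  (< 4,560 → use Q = 4,560 at tier-2 price)
TC(tier 1 (EOQ₁), Q≈1,646.8) = £1,003,457.48
TC(tier 2, Q≈4,560.0) = £1,000,794.63
Minimum at tier 2: £1,000,794.63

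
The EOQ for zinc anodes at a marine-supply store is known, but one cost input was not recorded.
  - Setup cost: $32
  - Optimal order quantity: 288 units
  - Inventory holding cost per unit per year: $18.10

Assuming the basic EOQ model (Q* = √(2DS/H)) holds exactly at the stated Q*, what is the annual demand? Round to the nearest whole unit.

Since Q* = (2DS/H)^½, squaring gives Q*²·H = 2DS.
D = Q²H / (2S) = 288² × 18.1 / (2 × 32) = 23,457.60

23,458 units per year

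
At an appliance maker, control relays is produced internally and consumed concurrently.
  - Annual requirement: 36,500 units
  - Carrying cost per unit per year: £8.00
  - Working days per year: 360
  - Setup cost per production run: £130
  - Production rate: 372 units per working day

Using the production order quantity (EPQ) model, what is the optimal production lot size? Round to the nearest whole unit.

d = 36,500/360 = 101.3889 units/day;  effective holding cost H(1 − d/p) = 8·(1 − 101.3889/372) = 5.81959
Q* = √(2DS / H_eff) = √(2·36,500·130 / 5.81959) ≈ 1,276.99

1,277 units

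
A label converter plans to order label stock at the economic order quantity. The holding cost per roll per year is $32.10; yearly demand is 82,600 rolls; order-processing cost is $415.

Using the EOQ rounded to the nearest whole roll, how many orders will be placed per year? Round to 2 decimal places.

56.54 orders per year

Q* = √(2·D·S / H) = √(2·82,600·415 / 32.1) = √2,135,763.2 ≈ 1,461.43 → Q = 1,461
N = D/Q = 82,600/1,461 ≈ 56.537 orders/yr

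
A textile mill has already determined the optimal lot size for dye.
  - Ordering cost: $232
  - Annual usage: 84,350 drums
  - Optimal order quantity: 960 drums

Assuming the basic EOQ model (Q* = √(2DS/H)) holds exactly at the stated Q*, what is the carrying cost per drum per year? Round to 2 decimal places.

$42.47

EOQ relation: Q² = 2DS/H, so rearrange for the unknown.
H = 2DS / Q² = 2 × 84,350 × 232 / 960² = 42.4679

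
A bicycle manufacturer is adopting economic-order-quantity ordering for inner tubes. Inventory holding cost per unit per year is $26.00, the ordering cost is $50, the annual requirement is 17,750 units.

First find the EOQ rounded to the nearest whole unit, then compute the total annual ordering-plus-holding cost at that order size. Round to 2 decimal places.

Optimal lot size Q* = (2 × 17,750 × $50 / $26)^½ ≈ 261.28 → Q = 261 units
Orders/yr = 17,750/261 = 68.008; ordering cost = 68.008 × $50 = $3,400.38
Average inventory = 261/2 = 130.5; holding cost = 130.5 × $26 = $3,393.00
Total = $3,400.38 + $3,393.00 = $6,793.38

$6,793.38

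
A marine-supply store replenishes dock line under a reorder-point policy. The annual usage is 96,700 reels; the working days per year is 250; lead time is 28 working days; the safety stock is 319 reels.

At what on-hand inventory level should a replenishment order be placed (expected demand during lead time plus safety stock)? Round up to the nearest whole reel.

Daily demand d = 96,700 / 250 = 386.800 reels/day
Demand during lead time = 386.800 × 28 = 10,830.40
Reorder point = 10,830.40 + 319 = 11,149.40 → round up

11,150 reels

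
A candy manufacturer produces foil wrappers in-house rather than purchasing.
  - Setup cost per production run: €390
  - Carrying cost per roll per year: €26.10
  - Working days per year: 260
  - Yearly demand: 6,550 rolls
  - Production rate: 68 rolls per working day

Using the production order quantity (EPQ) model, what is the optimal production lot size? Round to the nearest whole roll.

d = 6,550/260 = 25.1923 rolls/day;  effective holding cost H(1 − d/p) = 26.1·(1 − 25.1923/68) = 16.43060
Q* = √(2DS / H_eff) = √(2·6,550·390 / 16.43060) ≈ 557.62

558 rolls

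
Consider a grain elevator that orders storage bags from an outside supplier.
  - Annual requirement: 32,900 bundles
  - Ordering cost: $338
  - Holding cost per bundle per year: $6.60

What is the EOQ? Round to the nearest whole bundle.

EOQ = √(2DS/H) = √(2 × 32,900 × 338 / 6.6)
    = √(3,369,757.58) ≈ 1,835.69

1,836 bundles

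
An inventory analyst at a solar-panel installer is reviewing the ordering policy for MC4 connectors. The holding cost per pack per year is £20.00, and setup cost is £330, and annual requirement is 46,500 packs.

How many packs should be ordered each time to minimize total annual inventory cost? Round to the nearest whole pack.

1,239 packs

Q* = √(2·D·S / H) = √(2·46,500·330 / 20) = √1,534,500.0 ≈ 1,238.75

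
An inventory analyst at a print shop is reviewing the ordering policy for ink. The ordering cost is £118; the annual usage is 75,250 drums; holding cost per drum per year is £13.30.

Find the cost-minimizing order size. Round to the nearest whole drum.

1,156 drums

Q* = √(2·D·S / H) = √(2·75,250·118 / 13.3) = √1,335,263.2 ≈ 1,155.54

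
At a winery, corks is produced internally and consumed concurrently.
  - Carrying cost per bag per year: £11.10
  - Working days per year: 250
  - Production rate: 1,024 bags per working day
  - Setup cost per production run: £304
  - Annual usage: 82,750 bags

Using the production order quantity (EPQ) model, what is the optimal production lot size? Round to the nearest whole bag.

Daily demand d = 82,750/250 = 331.000; p = 1024; 1 − d/p = 0.67676
EPQ = √(2DS / (H(1 − d/p)))
    = √(2 × 82,750 × 304 / (11.1 × 0.67676)) ≈ 2,587.96

2,588 bags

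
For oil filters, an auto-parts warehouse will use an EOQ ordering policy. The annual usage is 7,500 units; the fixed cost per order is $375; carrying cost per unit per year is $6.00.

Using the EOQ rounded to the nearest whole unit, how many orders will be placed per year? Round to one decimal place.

EOQ = √(2DS/H) = √(2 × 7,500 × 375 / 6)
    = √(937,500.00) ≈ 968.25 → Q = 968
N = D/Q = 7,500/968 ≈ 7.748 orders/yr

7.7 orders per year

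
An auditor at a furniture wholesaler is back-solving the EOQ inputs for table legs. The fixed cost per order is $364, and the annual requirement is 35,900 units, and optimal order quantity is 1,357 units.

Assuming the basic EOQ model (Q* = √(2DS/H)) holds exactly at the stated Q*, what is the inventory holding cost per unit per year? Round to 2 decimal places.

From Q* = √(2DS/H) ⇒ Q*² = 2DS/H.
H = 2DS / Q² = 2 × 35,900 × 364 / 1,357² = 14.1927

$14.19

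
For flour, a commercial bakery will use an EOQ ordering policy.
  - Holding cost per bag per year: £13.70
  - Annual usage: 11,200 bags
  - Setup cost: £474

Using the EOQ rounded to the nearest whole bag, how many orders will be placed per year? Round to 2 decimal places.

Q* = √(2·D·S / H) = √(2·11,200·474 / 13.7) = √775,007.3 ≈ 880.34 → Q = 880
N = D/Q = 11,200/880 ≈ 12.727 orders/yr

12.73 orders per year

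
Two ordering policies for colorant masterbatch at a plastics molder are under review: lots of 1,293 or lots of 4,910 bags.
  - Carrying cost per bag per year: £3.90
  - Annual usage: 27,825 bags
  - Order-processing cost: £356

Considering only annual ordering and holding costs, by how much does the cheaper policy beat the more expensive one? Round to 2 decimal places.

£1,409.58

For each Q, cost = (D/Q)·S + (Q/2)·H.
TC(1,293) = (27,825/1,293)×356 + (1,293/2)×3.9 = £10,182.37
TC(4,910) = (27,825/4,910)×356 + (4,910/2)×3.9 = £11,591.95
|ΔTC| = |£10,182.37 − £11,591.95| = £1,409.58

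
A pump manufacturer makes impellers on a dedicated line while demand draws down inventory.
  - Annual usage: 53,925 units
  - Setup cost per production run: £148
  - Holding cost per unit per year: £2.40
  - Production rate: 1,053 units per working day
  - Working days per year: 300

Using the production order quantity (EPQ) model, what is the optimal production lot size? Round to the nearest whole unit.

d = 53,925/300 = 179.7500 units/day;  effective holding cost H(1 − d/p) = 2.4·(1 − 179.7500/1053) = 1.99031
Q* = √(2DS / H_eff) = √(2·53,925·148 / 1.99031) ≈ 2,831.91

2,832 units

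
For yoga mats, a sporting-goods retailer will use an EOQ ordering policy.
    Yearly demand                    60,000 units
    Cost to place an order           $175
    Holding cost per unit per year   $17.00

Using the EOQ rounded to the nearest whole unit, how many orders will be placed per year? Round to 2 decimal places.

EOQ = √(2DS/H) = √(2 × 60,000 × 175 / 17)
    = √(1,235,294.12) ≈ 1,111.44 → Q = 1,111
N = D/Q = 60,000/1,111 ≈ 54.005 orders/yr

54.01 orders per year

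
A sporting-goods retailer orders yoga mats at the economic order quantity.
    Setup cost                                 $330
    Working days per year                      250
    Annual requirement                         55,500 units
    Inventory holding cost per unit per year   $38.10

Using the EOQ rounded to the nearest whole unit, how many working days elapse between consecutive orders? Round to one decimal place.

EOQ = √(2DS/H) = √(2 × 55,500 × 330 / 38.1)
    = √(961,417.32) ≈ 980.52 → Q = 981 units
Days between orders = 250 / (D/Q) = 250 / 56.575 ≈ 4.419

4.4 days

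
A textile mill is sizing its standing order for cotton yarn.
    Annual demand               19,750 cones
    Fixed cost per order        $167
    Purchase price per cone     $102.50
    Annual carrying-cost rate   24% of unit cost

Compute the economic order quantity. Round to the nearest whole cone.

518 cones

H = i·C = 0.24 × $102.5 = $24.6000 per cone-year
2DS/H = 2·19,750·167/24.6 = 268,150.41
EOQ = √268,150.41 ≈ 517.83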